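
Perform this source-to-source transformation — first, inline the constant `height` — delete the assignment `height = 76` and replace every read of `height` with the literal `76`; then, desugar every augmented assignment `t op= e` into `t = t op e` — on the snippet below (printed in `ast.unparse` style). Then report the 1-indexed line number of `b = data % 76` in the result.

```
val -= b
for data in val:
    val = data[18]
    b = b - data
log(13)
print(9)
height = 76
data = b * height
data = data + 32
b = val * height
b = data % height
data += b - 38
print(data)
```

10

Transformed code:
val = val - b
for data in val:
    val = data[18]
    b = b - data
log(13)
print(9)
data = b * 76
data = data + 32
b = val * 76
b = data % 76
data = data + (b - 38)
print(data)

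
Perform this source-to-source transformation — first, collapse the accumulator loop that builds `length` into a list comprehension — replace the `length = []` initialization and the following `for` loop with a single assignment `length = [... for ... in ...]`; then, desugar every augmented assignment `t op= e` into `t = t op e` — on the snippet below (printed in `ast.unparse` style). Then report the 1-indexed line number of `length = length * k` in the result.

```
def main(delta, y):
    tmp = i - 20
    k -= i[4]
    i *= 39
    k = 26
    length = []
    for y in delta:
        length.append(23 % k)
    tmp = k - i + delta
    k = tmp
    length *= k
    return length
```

9

Transformed code:
def main(delta, y):
    tmp = i - 20
    k = k - i[4]
    i = i * 39
    k = 26
    length = [23 % k for y in delta]
    tmp = k - i + delta
    k = tmp
    length = length * k
    return length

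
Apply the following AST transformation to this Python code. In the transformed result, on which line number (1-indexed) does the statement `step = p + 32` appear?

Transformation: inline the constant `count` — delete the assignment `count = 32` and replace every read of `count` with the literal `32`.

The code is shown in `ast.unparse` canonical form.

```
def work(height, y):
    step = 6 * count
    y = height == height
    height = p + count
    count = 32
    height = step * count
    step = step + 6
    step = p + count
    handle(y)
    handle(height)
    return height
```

7

Transformed code:
def work(height, y):
    step = 6 * 32
    y = height == height
    height = p + 32
    height = step * 32
    step = step + 6
    step = p + 32
    handle(y)
    handle(height)
    return height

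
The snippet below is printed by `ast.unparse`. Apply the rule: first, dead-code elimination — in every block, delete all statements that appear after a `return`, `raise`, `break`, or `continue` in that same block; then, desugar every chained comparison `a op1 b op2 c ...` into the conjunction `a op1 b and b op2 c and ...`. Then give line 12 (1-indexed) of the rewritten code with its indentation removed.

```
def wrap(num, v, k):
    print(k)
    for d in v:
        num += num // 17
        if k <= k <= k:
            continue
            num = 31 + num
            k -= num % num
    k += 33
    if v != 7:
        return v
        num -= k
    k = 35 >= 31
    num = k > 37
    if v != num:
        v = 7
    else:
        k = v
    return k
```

if v != num:

Transformed code:
def wrap(num, v, k):
    print(k)
    for d in v:
        num += num // 17
        if k <= k and k <= k:
            continue
    k += 33
    if v != 7:
        return v
    k = 35 >= 31
    num = k > 37
    if v != num:
        v = 7
    else:
        k = v
    return k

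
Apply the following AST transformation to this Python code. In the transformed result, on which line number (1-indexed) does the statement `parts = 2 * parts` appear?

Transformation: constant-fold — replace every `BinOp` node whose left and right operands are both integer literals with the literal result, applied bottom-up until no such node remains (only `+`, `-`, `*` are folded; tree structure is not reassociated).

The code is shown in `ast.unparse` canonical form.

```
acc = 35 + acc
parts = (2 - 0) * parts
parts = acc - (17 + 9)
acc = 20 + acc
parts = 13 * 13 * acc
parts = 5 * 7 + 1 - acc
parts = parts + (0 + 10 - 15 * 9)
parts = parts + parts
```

Transformed code:
acc = 35 + acc
parts = 2 * parts
parts = acc - 26
acc = 20 + acc
parts = 169 * acc
parts = 36 - acc
parts = parts + -125
parts = parts + parts

2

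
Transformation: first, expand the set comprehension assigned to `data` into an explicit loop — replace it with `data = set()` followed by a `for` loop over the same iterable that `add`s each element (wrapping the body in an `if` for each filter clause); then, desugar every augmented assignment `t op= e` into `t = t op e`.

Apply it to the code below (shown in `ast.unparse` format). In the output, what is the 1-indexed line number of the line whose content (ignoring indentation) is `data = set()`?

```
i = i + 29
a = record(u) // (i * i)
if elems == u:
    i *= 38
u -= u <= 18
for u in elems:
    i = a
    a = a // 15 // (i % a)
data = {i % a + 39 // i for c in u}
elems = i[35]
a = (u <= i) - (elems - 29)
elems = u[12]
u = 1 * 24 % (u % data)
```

Transformed code:
i = i + 29
a = record(u) // (i * i)
if elems == u:
    i = i * 38
u = u - (u <= 18)
for u in elems:
    i = a
    a = a // 15 // (i % a)
data = set()
for c in u:
    data.add(i % a + 39 // i)
elems = i[35]
a = (u <= i) - (elems - 29)
elems = u[12]
u = 1 * 24 % (u % data)

9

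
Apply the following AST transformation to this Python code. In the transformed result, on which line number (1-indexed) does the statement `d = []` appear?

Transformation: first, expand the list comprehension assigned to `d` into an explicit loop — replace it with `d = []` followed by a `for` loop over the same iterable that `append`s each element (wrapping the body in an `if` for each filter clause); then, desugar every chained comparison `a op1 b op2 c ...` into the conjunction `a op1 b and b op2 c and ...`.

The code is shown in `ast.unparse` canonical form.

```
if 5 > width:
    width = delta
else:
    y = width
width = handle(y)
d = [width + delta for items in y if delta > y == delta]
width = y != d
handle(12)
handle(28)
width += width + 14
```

6

Transformed code:
if 5 > width:
    width = delta
else:
    y = width
width = handle(y)
d = []
for items in y:
    if delta > y and y == delta:
        d.append(width + delta)
width = y != d
handle(12)
handle(28)
width += width + 14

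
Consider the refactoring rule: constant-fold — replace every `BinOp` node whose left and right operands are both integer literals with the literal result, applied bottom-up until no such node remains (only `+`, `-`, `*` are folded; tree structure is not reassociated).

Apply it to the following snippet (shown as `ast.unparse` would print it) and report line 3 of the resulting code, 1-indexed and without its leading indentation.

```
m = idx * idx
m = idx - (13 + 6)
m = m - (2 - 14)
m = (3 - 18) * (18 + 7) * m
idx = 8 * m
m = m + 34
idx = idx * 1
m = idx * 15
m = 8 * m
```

m = m - -12

Transformed code:
m = idx * idx
m = idx - 19
m = m - -12
m = -375 * m
idx = 8 * m
m = m + 34
idx = idx * 1
m = idx * 15
m = 8 * m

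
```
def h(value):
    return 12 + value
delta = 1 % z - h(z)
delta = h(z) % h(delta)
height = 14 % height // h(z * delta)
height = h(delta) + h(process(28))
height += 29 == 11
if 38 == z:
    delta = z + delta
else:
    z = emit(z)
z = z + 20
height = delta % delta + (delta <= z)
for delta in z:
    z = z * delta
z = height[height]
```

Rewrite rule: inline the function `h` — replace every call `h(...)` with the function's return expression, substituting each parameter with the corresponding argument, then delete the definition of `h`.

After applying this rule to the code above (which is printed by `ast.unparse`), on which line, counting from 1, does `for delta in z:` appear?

Transformed code:
delta = 1 % z - (12 + z)
delta = (12 + z) % (12 + delta)
height = 14 % height // (12 + z * delta)
height = 12 + delta + (12 + process(28))
height += 29 == 11
if 38 == z:
    delta = z + delta
else:
    z = emit(z)
z = z + 20
height = delta % delta + (delta <= z)
for delta in z:
    z = z * delta
z = height[height]

12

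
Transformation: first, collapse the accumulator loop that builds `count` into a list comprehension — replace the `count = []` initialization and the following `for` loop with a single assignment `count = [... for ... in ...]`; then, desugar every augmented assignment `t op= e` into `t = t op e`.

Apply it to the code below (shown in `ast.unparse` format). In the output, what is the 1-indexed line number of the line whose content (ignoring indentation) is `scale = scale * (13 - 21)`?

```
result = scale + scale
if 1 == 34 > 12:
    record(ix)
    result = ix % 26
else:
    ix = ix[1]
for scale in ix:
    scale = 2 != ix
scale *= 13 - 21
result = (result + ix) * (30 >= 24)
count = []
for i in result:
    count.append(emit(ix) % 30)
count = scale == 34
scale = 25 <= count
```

9

Transformed code:
result = scale + scale
if 1 == 34 > 12:
    record(ix)
    result = ix % 26
else:
    ix = ix[1]
for scale in ix:
    scale = 2 != ix
scale = scale * (13 - 21)
result = (result + ix) * (30 >= 24)
count = [emit(ix) % 30 for i in result]
count = scale == 34
scale = 25 <= count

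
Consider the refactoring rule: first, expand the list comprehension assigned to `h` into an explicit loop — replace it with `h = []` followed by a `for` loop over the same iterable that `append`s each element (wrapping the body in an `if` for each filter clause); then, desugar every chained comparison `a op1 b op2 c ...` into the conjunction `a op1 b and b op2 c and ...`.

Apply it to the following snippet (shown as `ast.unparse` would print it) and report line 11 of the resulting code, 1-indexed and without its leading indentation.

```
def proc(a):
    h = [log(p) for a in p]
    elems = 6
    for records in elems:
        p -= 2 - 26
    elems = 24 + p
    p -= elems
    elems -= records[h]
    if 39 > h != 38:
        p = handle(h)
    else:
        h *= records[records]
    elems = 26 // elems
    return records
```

if 39 > h and h != 38:

Transformed code:
def proc(a):
    h = []
    for a in p:
        h.append(log(p))
    elems = 6
    for records in elems:
        p -= 2 - 26
    elems = 24 + p
    p -= elems
    elems -= records[h]
    if 39 > h and h != 38:
        p = handle(h)
    else:
        h *= records[records]
    elems = 26 // elems
    return records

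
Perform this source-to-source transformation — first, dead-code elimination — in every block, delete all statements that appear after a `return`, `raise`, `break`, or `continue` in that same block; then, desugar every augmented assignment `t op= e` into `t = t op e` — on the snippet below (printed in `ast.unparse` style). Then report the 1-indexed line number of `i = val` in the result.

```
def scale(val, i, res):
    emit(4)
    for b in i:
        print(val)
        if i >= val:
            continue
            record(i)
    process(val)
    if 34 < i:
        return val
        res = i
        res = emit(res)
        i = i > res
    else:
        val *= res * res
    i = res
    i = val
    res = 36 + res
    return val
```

13

Transformed code:
def scale(val, i, res):
    emit(4)
    for b in i:
        print(val)
        if i >= val:
            continue
    process(val)
    if 34 < i:
        return val
    else:
        val = val * (res * res)
    i = res
    i = val
    res = 36 + res
    return val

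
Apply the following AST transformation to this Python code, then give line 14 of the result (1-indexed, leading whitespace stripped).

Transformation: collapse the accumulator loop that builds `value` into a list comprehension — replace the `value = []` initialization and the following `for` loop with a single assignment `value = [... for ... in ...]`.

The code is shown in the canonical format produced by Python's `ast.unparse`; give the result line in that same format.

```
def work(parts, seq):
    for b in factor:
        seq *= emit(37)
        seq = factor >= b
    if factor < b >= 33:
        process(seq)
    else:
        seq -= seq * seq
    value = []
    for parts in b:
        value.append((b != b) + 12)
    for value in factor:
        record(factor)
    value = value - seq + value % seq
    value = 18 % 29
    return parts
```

Transformed code:
def work(parts, seq):
    for b in factor:
        seq *= emit(37)
        seq = factor >= b
    if factor < b >= 33:
        process(seq)
    else:
        seq -= seq * seq
    value = [(b != b) + 12 for parts in b]
    for value in factor:
        record(factor)
    value = value - seq + value % seq
    value = 18 % 29
    return parts

return parts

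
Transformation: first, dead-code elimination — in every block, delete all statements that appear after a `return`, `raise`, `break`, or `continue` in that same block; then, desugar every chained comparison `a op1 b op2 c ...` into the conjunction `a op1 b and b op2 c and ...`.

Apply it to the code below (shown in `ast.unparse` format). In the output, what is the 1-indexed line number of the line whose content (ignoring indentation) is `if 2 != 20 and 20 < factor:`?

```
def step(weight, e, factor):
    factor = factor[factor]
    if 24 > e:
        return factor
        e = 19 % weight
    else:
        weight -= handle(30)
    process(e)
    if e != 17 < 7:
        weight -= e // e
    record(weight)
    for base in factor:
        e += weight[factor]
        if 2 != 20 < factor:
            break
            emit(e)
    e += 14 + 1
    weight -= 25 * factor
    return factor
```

Transformed code:
def step(weight, e, factor):
    factor = factor[factor]
    if 24 > e:
        return factor
    else:
        weight -= handle(30)
    process(e)
    if e != 17 and 17 < 7:
        weight -= e // e
    record(weight)
    for base in factor:
        e += weight[factor]
        if 2 != 20 and 20 < factor:
            break
    e += 14 + 1
    weight -= 25 * factor
    return factor

13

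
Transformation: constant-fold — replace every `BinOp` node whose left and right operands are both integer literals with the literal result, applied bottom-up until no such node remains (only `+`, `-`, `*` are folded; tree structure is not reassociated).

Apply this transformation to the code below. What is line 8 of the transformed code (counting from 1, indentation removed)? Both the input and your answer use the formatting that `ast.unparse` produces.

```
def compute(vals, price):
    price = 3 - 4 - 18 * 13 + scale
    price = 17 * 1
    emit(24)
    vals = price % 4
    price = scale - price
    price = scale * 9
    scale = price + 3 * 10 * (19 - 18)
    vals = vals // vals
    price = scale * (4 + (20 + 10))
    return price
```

Transformed code:
def compute(vals, price):
    price = -235 + scale
    price = 17
    emit(24)
    vals = price % 4
    price = scale - price
    price = scale * 9
    scale = price + 30
    vals = vals // vals
    price = scale * 34
    return price

scale = price + 30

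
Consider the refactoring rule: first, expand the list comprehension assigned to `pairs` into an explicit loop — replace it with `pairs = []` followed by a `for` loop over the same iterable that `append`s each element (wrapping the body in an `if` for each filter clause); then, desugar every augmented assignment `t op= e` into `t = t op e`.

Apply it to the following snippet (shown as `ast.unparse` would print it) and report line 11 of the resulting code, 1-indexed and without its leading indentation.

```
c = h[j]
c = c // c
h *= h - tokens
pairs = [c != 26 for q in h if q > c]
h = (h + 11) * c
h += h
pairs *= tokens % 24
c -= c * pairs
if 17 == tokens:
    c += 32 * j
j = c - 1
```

Transformed code:
c = h[j]
c = c // c
h = h * (h - tokens)
pairs = []
for q in h:
    if q > c:
        pairs.append(c != 26)
h = (h + 11) * c
h = h + h
pairs = pairs * (tokens % 24)
c = c - c * pairs
if 17 == tokens:
    c = c + 32 * j
j = c - 1

c = c - c * pairs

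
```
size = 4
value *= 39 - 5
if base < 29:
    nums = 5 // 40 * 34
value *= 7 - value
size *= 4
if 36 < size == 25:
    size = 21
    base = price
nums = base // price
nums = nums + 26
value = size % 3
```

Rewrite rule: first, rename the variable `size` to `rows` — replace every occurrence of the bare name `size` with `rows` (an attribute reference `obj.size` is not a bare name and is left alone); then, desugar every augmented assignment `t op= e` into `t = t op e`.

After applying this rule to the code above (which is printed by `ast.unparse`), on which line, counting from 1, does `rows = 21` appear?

8

Transformed code:
rows = 4
value = value * (39 - 5)
if base < 29:
    nums = 5 // 40 * 34
value = value * (7 - value)
rows = rows * 4
if 36 < rows == 25:
    rows = 21
    base = price
nums = base // price
nums = nums + 26
value = rows % 3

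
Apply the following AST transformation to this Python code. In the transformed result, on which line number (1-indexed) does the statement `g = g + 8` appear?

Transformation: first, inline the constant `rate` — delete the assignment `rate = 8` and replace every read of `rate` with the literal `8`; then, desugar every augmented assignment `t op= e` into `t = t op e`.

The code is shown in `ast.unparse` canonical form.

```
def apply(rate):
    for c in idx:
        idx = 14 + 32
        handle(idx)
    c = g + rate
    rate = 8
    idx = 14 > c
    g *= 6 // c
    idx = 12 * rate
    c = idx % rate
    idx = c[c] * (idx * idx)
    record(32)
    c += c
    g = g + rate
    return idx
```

13

Transformed code:
def apply(rate):
    for c in idx:
        idx = 14 + 32
        handle(idx)
    c = g + 8
    idx = 14 > c
    g = g * (6 // c)
    idx = 12 * 8
    c = idx % 8
    idx = c[c] * (idx * idx)
    record(32)
    c = c + c
    g = g + 8
    return idx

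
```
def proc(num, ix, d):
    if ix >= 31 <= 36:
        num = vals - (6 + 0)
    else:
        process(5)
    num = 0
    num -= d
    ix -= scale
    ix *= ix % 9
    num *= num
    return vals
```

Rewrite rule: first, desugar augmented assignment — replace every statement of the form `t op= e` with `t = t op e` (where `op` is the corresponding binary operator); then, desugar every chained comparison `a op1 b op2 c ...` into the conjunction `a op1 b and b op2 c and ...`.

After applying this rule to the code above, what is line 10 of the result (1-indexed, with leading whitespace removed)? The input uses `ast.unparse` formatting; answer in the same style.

Transformed code:
def proc(num, ix, d):
    if ix >= 31 and 31 <= 36:
        num = vals - (6 + 0)
    else:
        process(5)
    num = 0
    num = num - d
    ix = ix - scale
    ix = ix * (ix % 9)
    num = num * num
    return vals

num = num * num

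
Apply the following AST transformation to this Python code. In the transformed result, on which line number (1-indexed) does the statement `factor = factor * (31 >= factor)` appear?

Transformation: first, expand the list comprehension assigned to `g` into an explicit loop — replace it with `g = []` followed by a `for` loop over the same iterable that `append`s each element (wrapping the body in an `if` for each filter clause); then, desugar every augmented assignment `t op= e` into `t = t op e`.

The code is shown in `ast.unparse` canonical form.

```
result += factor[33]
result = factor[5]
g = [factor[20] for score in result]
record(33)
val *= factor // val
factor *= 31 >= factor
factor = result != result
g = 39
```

8

Transformed code:
result = result + factor[33]
result = factor[5]
g = []
for score in result:
    g.append(factor[20])
record(33)
val = val * (factor // val)
factor = factor * (31 >= factor)
factor = result != result
g = 39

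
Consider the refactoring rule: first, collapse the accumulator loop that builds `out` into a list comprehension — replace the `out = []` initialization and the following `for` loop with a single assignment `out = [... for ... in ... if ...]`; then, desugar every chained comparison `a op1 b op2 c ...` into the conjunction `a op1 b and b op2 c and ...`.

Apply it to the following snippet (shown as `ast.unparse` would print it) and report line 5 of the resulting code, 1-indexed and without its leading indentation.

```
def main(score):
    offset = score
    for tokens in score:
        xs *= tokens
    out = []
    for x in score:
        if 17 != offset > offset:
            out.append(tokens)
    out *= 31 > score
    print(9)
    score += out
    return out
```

out = [tokens for x in score if 17 != offset and offset > offset]

Transformed code:
def main(score):
    offset = score
    for tokens in score:
        xs *= tokens
    out = [tokens for x in score if 17 != offset and offset > offset]
    out *= 31 > score
    print(9)
    score += out
    return out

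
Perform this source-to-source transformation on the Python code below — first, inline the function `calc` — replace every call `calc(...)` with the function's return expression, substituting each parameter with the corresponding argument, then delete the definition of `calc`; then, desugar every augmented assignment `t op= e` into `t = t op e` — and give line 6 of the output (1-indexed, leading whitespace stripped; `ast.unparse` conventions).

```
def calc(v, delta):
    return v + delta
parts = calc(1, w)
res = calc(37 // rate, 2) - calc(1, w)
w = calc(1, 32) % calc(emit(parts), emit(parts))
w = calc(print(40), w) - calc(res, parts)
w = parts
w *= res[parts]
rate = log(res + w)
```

w = w * res[parts]

Transformed code:
parts = 1 + w
res = 37 // rate + 2 - (1 + w)
w = (1 + 32) % (emit(parts) + emit(parts))
w = print(40) + w - (res + parts)
w = parts
w = w * res[parts]
rate = log(res + w)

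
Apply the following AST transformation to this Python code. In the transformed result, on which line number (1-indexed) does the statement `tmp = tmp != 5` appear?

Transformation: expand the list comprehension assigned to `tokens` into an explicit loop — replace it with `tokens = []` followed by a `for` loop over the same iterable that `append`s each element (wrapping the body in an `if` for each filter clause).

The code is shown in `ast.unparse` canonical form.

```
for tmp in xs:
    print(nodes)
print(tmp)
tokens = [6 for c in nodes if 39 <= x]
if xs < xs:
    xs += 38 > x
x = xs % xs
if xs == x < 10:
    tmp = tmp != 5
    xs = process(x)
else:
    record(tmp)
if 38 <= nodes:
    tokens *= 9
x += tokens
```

12

Transformed code:
for tmp in xs:
    print(nodes)
print(tmp)
tokens = []
for c in nodes:
    if 39 <= x:
        tokens.append(6)
if xs < xs:
    xs += 38 > x
x = xs % xs
if xs == x < 10:
    tmp = tmp != 5
    xs = process(x)
else:
    record(tmp)
if 38 <= nodes:
    tokens *= 9
x += tokens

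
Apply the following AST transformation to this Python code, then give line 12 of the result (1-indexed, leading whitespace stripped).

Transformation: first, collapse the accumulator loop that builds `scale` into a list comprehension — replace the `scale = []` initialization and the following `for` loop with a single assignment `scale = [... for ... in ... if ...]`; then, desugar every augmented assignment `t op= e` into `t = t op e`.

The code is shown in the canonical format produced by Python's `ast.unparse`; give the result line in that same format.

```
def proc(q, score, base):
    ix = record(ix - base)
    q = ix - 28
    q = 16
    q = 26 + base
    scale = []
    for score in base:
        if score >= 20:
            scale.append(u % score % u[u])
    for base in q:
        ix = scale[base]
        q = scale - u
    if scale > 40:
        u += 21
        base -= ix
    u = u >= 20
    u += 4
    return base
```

Transformed code:
def proc(q, score, base):
    ix = record(ix - base)
    q = ix - 28
    q = 16
    q = 26 + base
    scale = [u % score % u[u] for score in base if score >= 20]
    for base in q:
        ix = scale[base]
        q = scale - u
    if scale > 40:
        u = u + 21
        base = base - ix
    u = u >= 20
    u = u + 4
    return base

base = base - ix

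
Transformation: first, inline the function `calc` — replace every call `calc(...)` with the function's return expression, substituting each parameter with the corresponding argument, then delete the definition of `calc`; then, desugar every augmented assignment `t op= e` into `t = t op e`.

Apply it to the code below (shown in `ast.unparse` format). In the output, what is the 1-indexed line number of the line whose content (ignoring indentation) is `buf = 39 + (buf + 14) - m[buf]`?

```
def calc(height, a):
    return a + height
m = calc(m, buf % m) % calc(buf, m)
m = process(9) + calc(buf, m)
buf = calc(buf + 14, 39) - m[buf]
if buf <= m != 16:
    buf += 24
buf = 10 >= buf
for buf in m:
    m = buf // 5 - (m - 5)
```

3

Transformed code:
m = (buf % m + m) % (m + buf)
m = process(9) + (m + buf)
buf = 39 + (buf + 14) - m[buf]
if buf <= m != 16:
    buf = buf + 24
buf = 10 >= buf
for buf in m:
    m = buf // 5 - (m - 5)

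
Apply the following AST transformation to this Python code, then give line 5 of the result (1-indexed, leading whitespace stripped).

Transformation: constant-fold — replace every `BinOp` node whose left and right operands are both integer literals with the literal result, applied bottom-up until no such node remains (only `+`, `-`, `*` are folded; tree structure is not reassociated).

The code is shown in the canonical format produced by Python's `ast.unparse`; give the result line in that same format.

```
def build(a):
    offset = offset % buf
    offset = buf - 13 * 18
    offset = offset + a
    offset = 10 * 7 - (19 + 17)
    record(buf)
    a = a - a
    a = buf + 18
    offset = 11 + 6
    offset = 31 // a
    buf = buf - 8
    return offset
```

offset = 34

Transformed code:
def build(a):
    offset = offset % buf
    offset = buf - 234
    offset = offset + a
    offset = 34
    record(buf)
    a = a - a
    a = buf + 18
    offset = 17
    offset = 31 // a
    buf = buf - 8
    return offset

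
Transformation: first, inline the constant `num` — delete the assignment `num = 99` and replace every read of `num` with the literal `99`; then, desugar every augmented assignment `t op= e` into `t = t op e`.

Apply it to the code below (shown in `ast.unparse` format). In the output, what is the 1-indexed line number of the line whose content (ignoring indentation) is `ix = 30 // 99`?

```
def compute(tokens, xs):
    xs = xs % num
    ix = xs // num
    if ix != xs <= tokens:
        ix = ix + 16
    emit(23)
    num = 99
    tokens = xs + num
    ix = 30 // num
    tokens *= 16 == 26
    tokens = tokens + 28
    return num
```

8

Transformed code:
def compute(tokens, xs):
    xs = xs % 99
    ix = xs // 99
    if ix != xs <= tokens:
        ix = ix + 16
    emit(23)
    tokens = xs + 99
    ix = 30 // 99
    tokens = tokens * (16 == 26)
    tokens = tokens + 28
    return 99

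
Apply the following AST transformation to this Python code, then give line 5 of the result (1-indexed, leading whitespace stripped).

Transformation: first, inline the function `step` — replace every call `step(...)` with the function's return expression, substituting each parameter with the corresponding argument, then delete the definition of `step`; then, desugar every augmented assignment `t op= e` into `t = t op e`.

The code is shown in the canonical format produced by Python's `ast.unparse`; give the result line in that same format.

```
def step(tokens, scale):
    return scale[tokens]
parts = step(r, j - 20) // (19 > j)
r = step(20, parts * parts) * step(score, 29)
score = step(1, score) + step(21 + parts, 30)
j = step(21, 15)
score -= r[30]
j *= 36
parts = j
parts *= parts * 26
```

score = score - r[30]

Transformed code:
parts = (j - 20)[r] // (19 > j)
r = (parts * parts)[20] * 29[score]
score = score[1] + 30[21 + parts]
j = 15[21]
score = score - r[30]
j = j * 36
parts = j
parts = parts * (parts * 26)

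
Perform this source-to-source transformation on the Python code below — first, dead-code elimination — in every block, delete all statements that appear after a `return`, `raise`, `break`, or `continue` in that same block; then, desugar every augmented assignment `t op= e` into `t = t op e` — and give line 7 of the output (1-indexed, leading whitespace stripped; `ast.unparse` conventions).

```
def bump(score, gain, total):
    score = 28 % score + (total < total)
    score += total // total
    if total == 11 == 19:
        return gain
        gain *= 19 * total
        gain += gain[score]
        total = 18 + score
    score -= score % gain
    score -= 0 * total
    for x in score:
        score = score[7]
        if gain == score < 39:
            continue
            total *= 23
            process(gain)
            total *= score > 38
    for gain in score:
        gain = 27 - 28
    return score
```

score = score - 0 * total

Transformed code:
def bump(score, gain, total):
    score = 28 % score + (total < total)
    score = score + total // total
    if total == 11 == 19:
        return gain
    score = score - score % gain
    score = score - 0 * total
    for x in score:
        score = score[7]
        if gain == score < 39:
            continue
    for gain in score:
        gain = 27 - 28
    return score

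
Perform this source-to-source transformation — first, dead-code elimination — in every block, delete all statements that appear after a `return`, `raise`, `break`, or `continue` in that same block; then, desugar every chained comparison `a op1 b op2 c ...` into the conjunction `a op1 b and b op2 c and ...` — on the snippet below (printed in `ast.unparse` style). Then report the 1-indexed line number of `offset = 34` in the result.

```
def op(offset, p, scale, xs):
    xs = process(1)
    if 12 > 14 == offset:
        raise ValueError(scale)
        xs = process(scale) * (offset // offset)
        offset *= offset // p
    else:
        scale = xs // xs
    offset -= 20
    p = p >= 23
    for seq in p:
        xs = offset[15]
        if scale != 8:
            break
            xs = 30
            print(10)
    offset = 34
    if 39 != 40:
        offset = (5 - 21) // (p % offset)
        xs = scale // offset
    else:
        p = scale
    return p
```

Transformed code:
def op(offset, p, scale, xs):
    xs = process(1)
    if 12 > 14 and 14 == offset:
        raise ValueError(scale)
    else:
        scale = xs // xs
    offset -= 20
    p = p >= 23
    for seq in p:
        xs = offset[15]
        if scale != 8:
            break
    offset = 34
    if 39 != 40:
        offset = (5 - 21) // (p % offset)
        xs = scale // offset
    else:
        p = scale
    return p

13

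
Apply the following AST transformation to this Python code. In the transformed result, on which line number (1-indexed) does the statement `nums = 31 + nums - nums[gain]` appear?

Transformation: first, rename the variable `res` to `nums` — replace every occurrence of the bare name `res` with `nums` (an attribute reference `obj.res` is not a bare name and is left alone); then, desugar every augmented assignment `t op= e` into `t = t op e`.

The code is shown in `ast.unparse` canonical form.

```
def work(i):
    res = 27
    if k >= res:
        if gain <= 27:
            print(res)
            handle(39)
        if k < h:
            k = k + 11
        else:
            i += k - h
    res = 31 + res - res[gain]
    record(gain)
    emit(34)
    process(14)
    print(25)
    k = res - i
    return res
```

11

Transformed code:
def work(i):
    nums = 27
    if k >= nums:
        if gain <= 27:
            print(nums)
            handle(39)
        if k < h:
            k = k + 11
        else:
            i = i + (k - h)
    nums = 31 + nums - nums[gain]
    record(gain)
    emit(34)
    process(14)
    print(25)
    k = nums - i
    return nums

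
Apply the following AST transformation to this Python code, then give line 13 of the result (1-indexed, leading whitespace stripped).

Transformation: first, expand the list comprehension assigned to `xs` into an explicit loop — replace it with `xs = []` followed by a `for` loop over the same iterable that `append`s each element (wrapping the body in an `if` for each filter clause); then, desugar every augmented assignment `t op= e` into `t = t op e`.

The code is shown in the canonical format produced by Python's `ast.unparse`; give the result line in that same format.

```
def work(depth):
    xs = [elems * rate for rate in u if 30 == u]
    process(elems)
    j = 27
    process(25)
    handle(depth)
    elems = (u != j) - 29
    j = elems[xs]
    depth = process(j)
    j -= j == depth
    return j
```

j = j - (j == depth)

Transformed code:
def work(depth):
    xs = []
    for rate in u:
        if 30 == u:
            xs.append(elems * rate)
    process(elems)
    j = 27
    process(25)
    handle(depth)
    elems = (u != j) - 29
    j = elems[xs]
    depth = process(j)
    j = j - (j == depth)
    return j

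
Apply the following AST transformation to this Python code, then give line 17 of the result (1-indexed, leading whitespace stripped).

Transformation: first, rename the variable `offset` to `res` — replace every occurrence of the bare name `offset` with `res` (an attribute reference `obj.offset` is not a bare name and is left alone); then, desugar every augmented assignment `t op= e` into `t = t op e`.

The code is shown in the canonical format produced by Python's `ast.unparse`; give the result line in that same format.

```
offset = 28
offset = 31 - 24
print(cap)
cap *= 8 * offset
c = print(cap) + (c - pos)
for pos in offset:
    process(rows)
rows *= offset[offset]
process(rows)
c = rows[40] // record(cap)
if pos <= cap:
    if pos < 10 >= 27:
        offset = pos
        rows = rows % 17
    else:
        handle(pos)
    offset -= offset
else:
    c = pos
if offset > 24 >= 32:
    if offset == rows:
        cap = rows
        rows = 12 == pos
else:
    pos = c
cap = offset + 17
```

res = res - res

Transformed code:
res = 28
res = 31 - 24
print(cap)
cap = cap * (8 * res)
c = print(cap) + (c - pos)
for pos in res:
    process(rows)
rows = rows * res[res]
process(rows)
c = rows[40] // record(cap)
if pos <= cap:
    if pos < 10 >= 27:
        res = pos
        rows = rows % 17
    else:
        handle(pos)
    res = res - res
else:
    c = pos
if res > 24 >= 32:
    if res == rows:
        cap = rows
        rows = 12 == pos
else:
    pos = c
cap = res + 17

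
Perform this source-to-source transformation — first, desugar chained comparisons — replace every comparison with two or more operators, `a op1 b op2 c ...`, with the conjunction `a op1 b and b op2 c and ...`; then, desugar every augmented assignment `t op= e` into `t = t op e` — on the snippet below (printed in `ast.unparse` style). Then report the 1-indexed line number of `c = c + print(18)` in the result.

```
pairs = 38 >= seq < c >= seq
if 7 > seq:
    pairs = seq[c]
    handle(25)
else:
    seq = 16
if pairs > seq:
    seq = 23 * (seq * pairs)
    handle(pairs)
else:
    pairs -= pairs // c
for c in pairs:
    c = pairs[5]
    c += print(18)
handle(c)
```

Transformed code:
pairs = 38 >= seq and seq < c and (c >= seq)
if 7 > seq:
    pairs = seq[c]
    handle(25)
else:
    seq = 16
if pairs > seq:
    seq = 23 * (seq * pairs)
    handle(pairs)
else:
    pairs = pairs - pairs // c
for c in pairs:
    c = pairs[5]
    c = c + print(18)
handle(c)

14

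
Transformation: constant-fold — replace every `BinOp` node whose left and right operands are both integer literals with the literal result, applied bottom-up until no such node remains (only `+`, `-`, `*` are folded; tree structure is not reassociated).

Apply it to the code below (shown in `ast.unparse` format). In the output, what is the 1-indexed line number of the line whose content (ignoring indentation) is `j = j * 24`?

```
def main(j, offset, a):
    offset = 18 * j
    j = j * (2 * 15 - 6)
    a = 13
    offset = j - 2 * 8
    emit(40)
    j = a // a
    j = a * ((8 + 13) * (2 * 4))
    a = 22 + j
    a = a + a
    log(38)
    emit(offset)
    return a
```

3

Transformed code:
def main(j, offset, a):
    offset = 18 * j
    j = j * 24
    a = 13
    offset = j - 16
    emit(40)
    j = a // a
    j = a * 168
    a = 22 + j
    a = a + a
    log(38)
    emit(offset)
    return a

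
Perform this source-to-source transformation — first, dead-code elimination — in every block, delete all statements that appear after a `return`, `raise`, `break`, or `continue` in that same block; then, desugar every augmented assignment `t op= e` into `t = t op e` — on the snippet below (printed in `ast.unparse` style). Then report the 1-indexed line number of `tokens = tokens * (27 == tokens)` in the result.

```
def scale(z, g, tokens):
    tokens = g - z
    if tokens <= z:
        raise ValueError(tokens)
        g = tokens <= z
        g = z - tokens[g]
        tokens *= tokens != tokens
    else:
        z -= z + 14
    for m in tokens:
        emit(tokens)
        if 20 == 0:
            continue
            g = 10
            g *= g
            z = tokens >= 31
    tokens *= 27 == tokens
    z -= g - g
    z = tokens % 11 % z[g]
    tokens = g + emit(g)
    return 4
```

Transformed code:
def scale(z, g, tokens):
    tokens = g - z
    if tokens <= z:
        raise ValueError(tokens)
    else:
        z = z - (z + 14)
    for m in tokens:
        emit(tokens)
        if 20 == 0:
            continue
    tokens = tokens * (27 == tokens)
    z = z - (g - g)
    z = tokens % 11 % z[g]
    tokens = g + emit(g)
    return 4

11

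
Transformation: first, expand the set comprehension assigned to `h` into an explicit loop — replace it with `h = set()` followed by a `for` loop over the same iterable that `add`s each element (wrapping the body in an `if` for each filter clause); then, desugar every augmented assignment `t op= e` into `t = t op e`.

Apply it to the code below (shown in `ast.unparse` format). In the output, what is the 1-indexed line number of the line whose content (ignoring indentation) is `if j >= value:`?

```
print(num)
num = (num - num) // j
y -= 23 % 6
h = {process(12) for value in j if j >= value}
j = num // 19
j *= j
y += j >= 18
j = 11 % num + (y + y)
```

6

Transformed code:
print(num)
num = (num - num) // j
y = y - 23 % 6
h = set()
for value in j:
    if j >= value:
        h.add(process(12))
j = num // 19
j = j * j
y = y + (j >= 18)
j = 11 % num + (y + y)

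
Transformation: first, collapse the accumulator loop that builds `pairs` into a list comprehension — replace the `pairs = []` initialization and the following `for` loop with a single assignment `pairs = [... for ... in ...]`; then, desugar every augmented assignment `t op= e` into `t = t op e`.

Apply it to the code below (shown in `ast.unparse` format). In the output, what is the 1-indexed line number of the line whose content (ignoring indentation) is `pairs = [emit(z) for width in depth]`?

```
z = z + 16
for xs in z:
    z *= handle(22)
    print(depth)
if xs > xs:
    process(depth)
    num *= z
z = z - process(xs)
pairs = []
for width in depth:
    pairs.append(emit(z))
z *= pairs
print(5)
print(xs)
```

Transformed code:
z = z + 16
for xs in z:
    z = z * handle(22)
    print(depth)
if xs > xs:
    process(depth)
    num = num * z
z = z - process(xs)
pairs = [emit(z) for width in depth]
z = z * pairs
print(5)
print(xs)

9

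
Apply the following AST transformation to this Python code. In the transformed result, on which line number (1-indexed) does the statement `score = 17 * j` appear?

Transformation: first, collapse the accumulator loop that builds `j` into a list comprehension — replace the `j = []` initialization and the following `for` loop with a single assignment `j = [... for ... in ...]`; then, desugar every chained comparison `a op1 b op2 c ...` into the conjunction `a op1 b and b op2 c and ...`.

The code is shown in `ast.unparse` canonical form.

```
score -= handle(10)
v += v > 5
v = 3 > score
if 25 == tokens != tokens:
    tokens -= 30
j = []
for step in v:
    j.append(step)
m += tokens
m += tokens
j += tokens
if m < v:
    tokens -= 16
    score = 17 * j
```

Transformed code:
score -= handle(10)
v += v > 5
v = 3 > score
if 25 == tokens and tokens != tokens:
    tokens -= 30
j = [step for step in v]
m += tokens
m += tokens
j += tokens
if m < v:
    tokens -= 16
    score = 17 * j

12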